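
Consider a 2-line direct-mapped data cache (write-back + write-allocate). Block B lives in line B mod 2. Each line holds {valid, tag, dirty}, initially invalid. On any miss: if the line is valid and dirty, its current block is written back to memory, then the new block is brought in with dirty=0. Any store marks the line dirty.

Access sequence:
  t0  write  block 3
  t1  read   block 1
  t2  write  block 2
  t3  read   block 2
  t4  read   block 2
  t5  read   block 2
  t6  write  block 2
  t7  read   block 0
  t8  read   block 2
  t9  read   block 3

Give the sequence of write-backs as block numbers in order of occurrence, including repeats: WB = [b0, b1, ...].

0: W B3 → L1 miss [D]
1: R B1 → L1 miss wb→B3 [-]
2: W B2 → L0 miss [D]
3: R B2 → L0 hit [D]
4: R B2 → L0 hit [D]
5: R B2 → L0 hit [D]
6: W B2 → L0 hit [D]
7: R B0 → L0 miss wb→B2 [-]
8: R B2 → L0 miss [-]
9: R B3 → L1 miss [-]

WB = [3, 2]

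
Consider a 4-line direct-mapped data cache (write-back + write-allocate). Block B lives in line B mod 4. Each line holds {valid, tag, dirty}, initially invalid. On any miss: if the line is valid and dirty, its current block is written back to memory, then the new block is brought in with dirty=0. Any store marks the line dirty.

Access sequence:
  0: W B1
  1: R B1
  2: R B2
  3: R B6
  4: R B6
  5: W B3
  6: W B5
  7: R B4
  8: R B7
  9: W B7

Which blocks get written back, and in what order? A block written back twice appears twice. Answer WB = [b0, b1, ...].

WB = [1, 3]

0: W B1 -> L1 miss  d=D]
1: R B1 -> L1 hit  d=D]
2: R B2 -> L2 miss  d=-]
3: R B6 -> L2 miss  d=-]
4: R B6 -> L2 hit  d=-]
5: W B3 -> L3 miss  d=D]
6: W B5 -> L1 miss wb->B1  d=D]
7: R B4 -> L0 miss  d=-]
8: R B7 -> L3 miss wb->B3  d=-]
9: W B7 -> L3 hit  d=D]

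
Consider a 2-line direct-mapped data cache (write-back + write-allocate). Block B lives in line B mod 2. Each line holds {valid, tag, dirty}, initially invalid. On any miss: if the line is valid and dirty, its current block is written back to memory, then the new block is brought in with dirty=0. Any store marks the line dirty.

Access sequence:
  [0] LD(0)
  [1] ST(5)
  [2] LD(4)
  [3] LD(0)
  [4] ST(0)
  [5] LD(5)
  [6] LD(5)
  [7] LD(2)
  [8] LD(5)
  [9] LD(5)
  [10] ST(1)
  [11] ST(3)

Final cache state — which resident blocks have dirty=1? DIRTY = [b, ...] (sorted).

DIRTY = [3]

  0 | R B0 → L0 miss [-]
  1 | W B5 → L1 miss [D]
  2 | R B4 → L0 miss [-]
  3 | R B0 → L0 miss [-]
  4 | W B0 → L0 hit [D]
  5 | R B5 → L1 hit [D]
  6 | R B5 → L1 hit [D]
  7 | R B2 → L0 miss wb→B0 [-]
  8 | R B5 → L1 hit [D]
  9 | R B5 → L1 hit [D]
  10 | W B1 → L1 miss wb→B5 [D]
  11 | W B3 → L1 miss wb→B1 [D]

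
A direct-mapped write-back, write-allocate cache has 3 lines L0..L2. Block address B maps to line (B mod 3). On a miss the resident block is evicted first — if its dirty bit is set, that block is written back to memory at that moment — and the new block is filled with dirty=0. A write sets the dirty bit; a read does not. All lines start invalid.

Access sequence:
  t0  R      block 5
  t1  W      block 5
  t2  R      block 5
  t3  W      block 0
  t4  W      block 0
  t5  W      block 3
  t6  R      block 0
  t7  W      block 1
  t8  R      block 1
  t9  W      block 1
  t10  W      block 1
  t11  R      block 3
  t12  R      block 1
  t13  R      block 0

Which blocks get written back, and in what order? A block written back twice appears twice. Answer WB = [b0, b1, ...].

0: R B5 → L2 miss [-]
1: W B5 → L2 hit [D]
2: R B5 → L2 hit [D]
3: W B0 → L0 miss [D]
4: W B0 → L0 hit [D]
5: W B3 → L0 miss wb→B0 [D]
6: R B0 → L0 miss wb→B3 [-]
7: W B1 → L1 miss [D]
8: R B1 → L1 hit [D]
9: W B1 → L1 hit [D]
10: W B1 → L1 hit [D]
11: R B3 → L0 miss [-]
12: R B1 → L1 hit [D]
13: R B0 → L0 miss [-]

WB = [0, 3]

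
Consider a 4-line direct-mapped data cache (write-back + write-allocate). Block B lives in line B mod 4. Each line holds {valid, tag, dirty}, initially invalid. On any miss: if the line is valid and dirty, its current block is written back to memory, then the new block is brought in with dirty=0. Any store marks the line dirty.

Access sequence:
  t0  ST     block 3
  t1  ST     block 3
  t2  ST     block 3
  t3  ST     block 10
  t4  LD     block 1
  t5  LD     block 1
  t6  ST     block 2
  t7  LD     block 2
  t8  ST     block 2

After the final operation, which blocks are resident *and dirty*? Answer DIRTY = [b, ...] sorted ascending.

  0 | W B3 → L3 miss [D]
  1 | W B3 → L3 hit [D]
  2 | W B3 → L3 hit [D]
  3 | W B10 → L2 miss [D]
  4 | R B1 → L1 miss [-]
  5 | R B1 → L1 hit [-]
  6 | W B2 → L2 miss wb→B10 [D]
  7 | R B2 → L2 hit [D]
  8 | W B2 → L2 hit [D]

DIRTY = [2, 3]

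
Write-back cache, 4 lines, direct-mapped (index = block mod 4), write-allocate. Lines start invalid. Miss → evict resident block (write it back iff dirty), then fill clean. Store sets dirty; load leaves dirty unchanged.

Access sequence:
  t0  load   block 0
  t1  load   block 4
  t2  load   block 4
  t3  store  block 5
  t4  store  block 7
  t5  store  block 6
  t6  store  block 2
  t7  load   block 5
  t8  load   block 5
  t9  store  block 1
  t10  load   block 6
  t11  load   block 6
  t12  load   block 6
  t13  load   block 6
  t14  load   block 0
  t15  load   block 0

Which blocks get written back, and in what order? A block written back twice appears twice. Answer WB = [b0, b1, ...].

0: R B0 -> L0 miss  d=-]
1: R B4 -> L0 miss  d=-]
2: R B4 -> L0 hit  d=-]
3: W B5 -> L1 miss  d=D]
4: W B7 -> L3 miss  d=D]
5: W B6 -> L2 miss  d=D]
6: W B2 -> L2 miss wb->B6  d=D]
7: R B5 -> L1 hit  d=D]
8: R B5 -> L1 hit  d=D]
9: W B1 -> L1 miss wb->B5  d=D]
10: R B6 -> L2 miss wb->B2  d=-]
11: R B6 -> L2 hit  d=-]
12: R B6 -> L2 hit  d=-]
13: R B6 -> L2 hit  d=-]
14: R B0 -> L0 miss  d=-]
15: R B0 -> L0 hit  d=-]

WB = [6, 5, 2]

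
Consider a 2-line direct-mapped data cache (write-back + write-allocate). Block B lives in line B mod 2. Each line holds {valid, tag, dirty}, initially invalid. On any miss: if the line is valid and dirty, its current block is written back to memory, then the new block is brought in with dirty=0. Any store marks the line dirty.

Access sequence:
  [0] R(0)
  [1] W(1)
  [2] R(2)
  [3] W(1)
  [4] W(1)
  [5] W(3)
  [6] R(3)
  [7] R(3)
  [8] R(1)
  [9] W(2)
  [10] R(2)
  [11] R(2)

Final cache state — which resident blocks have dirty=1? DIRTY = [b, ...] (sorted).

0: R B0 -> L0 miss  d=-]
1: W B1 -> L1 miss  d=D]
2: R B2 -> L0 miss  d=-]
3: W B1 -> L1 hit  d=D]
4: W B1 -> L1 hit  d=D]
5: W B3 -> L1 miss wb->B1  d=D]
6: R B3 -> L1 hit  d=D]
7: R B3 -> L1 hit  d=D]
8: R B1 -> L1 miss wb->B3  d=-]
9: W B2 -> L0 hit  d=D]
10: R B2 -> L0 hit  d=D]
11: R B2 -> L0 hit  d=D]

DIRTY = [2]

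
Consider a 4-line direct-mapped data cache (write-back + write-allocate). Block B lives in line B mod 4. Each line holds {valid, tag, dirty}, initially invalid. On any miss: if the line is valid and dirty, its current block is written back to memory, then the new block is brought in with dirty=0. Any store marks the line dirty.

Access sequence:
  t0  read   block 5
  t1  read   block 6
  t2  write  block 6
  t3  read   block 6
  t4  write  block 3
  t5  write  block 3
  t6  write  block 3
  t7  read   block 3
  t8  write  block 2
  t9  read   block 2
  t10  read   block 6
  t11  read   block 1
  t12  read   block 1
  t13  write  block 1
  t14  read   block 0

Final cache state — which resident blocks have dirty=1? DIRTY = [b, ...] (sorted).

0: R B5 → L1 miss [-]
1: R B6 → L2 miss [-]
2: W B6 → L2 hit [D]
3: R B6 → L2 hit [D]
4: W B3 → L3 miss [D]
5: W B3 → L3 hit [D]
6: W B3 → L3 hit [D]
7: R B3 → L3 hit [D]
8: W B2 → L2 miss wb→B6 [D]
9: R B2 → L2 hit [D]
10: R B6 → L2 miss wb→B2 [-]
11: R B1 → L1 miss [-]
12: R B1 → L1 hit [-]
13: W B1 → L1 hit [D]
14: R B0 → L0 miss [-]

DIRTY = [1, 3]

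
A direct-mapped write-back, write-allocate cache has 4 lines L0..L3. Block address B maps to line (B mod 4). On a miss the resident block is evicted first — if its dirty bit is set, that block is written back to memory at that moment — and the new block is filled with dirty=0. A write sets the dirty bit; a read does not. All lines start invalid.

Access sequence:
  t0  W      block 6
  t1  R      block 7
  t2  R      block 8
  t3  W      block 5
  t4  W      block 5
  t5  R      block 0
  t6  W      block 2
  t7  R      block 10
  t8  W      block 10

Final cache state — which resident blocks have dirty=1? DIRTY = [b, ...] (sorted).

DIRTY = [5, 10]

0: W B6 -> L2 miss  d=D]
1: R B7 -> L3 miss  d=-]
2: R B8 -> L0 miss  d=-]
3: W B5 -> L1 miss  d=D]
4: W B5 -> L1 hit  d=D]
5: R B0 -> L0 miss  d=-]
6: W B2 -> L2 miss wb->B6  d=D]
7: R B10 -> L2 miss wb->B2  d=-]
8: W B10 -> L2 hit  d=D]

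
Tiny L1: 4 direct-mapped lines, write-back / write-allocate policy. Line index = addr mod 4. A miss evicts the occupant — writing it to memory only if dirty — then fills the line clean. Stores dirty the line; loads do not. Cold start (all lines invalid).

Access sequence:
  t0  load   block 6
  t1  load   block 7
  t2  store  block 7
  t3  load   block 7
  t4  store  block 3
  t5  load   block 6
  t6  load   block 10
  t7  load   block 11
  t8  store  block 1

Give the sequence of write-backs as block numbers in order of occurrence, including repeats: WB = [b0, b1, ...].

  0 | R B6 → L2 miss [-]
  1 | R B7 → L3 miss [-]
  2 | W B7 → L3 hit [D]
  3 | R B7 → L3 hit [D]
  4 | W B3 → L3 miss wb→B7 [D]
  5 | R B6 → L2 hit [-]
  6 | R B10 → L2 miss [-]
  7 | R B11 → L3 miss wb→B3 [-]
  8 | W B1 → L1 miss [D]

WB = [7, 3]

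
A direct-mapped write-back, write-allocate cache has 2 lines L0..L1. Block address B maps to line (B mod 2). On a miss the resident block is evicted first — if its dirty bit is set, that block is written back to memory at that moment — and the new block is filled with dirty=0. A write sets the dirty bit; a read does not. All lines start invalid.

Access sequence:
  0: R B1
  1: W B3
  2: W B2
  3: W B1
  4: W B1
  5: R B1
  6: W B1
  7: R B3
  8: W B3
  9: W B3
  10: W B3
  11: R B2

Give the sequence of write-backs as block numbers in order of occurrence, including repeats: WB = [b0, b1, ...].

0: R B1 → L1 miss [-]
1: W B3 → L1 miss [D]
2: W B2 → L0 miss [D]
3: W B1 → L1 miss wb→B3 [D]
4: W B1 → L1 hit [D]
5: R B1 → L1 hit [D]
6: W B1 → L1 hit [D]
7: R B3 → L1 miss wb→B1 [-]
8: W B3 → L1 hit [D]
9: W B3 → L1 hit [D]
10: W B3 → L1 hit [D]
11: R B2 → L0 hit [D]

WB = [3, 1]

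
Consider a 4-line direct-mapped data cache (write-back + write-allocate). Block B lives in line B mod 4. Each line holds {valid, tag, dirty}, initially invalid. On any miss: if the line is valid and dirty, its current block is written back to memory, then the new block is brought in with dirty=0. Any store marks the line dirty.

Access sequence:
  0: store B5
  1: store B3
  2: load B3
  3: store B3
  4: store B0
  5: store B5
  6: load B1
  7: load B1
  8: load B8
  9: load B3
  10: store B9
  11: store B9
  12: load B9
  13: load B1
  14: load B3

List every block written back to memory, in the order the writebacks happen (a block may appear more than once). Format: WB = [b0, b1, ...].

WB = [5, 0, 9]

0: W B5 → L1 miss [D]
1: W B3 → L3 miss [D]
2: R B3 → L3 hit [D]
3: W B3 → L3 hit [D]
4: W B0 → L0 miss [D]
5: W B5 → L1 hit [D]
6: R B1 → L1 miss wb→B5 [-]
7: R B1 → L1 hit [-]
8: R B8 → L0 miss wb→B0 [-]
9: R B3 → L3 hit [D]
10: W B9 → L1 miss [D]
11: W B9 → L1 hit [D]
12: R B9 → L1 hit [D]
13: R B1 → L1 miss wb→B9 [-]
14: R B3 → L3 hit [D]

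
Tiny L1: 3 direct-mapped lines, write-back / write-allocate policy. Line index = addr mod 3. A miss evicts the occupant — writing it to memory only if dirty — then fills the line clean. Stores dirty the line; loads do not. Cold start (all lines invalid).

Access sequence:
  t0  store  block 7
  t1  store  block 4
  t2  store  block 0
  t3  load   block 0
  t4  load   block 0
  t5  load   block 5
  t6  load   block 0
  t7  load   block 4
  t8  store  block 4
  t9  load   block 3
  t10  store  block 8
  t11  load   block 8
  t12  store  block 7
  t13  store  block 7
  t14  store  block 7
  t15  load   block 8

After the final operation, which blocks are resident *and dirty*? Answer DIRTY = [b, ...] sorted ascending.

DIRTY = [7, 8]

  0 | W B7 → L1 miss [D]
  1 | W B4 → L1 miss wb→B7 [D]
  2 | W B0 → L0 miss [D]
  3 | R B0 → L0 hit [D]
  4 | R B0 → L0 hit [D]
  5 | R B5 → L2 miss [-]
  6 | R B0 → L0 hit [D]
  7 | R B4 → L1 hit [D]
  8 | W B4 → L1 hit [D]
  9 | R B3 → L0 miss wb→B0 [-]
  10 | W B8 → L2 miss [D]
  11 | R B8 → L2 hit [D]
  12 | W B7 → L1 miss wb→B4 [D]
  13 | W B7 → L1 hit [D]
  14 | W B7 → L1 hit [D]
  15 | R B8 → L2 hit [D]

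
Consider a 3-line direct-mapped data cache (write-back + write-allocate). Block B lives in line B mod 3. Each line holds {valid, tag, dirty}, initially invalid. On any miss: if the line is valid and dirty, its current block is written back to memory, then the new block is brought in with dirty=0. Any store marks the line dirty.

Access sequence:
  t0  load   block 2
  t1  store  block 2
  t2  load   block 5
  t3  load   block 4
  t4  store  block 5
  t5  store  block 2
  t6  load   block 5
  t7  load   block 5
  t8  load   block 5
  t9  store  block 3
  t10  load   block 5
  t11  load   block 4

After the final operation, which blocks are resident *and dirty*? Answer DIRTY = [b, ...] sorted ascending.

0: R B2 -> L2 miss  d=-]
1: W B2 -> L2 hit  d=D]
2: R B5 -> L2 miss wb->B2  d=-]
3: R B4 -> L1 miss  d=-]
4: W B5 -> L2 hit  d=D]
5: W B2 -> L2 miss wb->B5  d=D]
6: R B5 -> L2 miss wb->B2  d=-]
7: R B5 -> L2 hit  d=-]
8: R B5 -> L2 hit  d=-]
9: W B3 -> L0 miss  d=D]
10: R B5 -> L2 hit  d=-]
11: R B4 -> L1 hit  d=-]

DIRTY = [3]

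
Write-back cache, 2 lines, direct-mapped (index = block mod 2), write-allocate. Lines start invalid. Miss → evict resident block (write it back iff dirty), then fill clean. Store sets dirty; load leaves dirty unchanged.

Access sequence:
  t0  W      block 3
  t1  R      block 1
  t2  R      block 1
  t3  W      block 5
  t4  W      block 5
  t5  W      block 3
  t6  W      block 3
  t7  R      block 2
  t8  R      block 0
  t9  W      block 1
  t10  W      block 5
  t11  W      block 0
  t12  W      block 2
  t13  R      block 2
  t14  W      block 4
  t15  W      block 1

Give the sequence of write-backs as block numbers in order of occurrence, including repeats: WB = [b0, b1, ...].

WB = [3, 5, 3, 1, 0, 2, 5]

0: W B3 → L1 miss [D]
1: R B1 → L1 miss wb→B3 [-]
2: R B1 → L1 hit [-]
3: W B5 → L1 miss [D]
4: W B5 → L1 hit [D]
5: W B3 → L1 miss wb→B5 [D]
6: W B3 → L1 hit [D]
7: R B2 → L0 miss [-]
8: R B0 → L0 miss [-]
9: W B1 → L1 miss wb→B3 [D]
10: W B5 → L1 miss wb→B1 [D]
11: W B0 → L0 hit [D]
12: W B2 → L0 miss wb→B0 [D]
13: R B2 → L0 hit [D]
14: W B4 → L0 miss wb→B2 [D]
15: W B1 → L1 miss wb→B5 [D]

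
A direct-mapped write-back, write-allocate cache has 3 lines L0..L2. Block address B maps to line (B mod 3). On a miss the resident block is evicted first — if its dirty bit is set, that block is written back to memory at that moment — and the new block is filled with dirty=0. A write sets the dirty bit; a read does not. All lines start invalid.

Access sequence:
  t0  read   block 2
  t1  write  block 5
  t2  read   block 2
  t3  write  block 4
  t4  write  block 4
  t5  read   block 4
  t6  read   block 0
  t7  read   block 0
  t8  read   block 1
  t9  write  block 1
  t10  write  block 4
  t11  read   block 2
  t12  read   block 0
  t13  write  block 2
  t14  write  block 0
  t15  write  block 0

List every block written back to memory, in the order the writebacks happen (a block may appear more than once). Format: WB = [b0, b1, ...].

WB = [5, 4, 1]

  0 | R B2 → L2 miss [-]
  1 | W B5 → L2 miss [D]
  2 | R B2 → L2 miss wb→B5 [-]
  3 | W B4 → L1 miss [D]
  4 | W B4 → L1 hit [D]
  5 | R B4 → L1 hit [D]
  6 | R B0 → L0 miss [-]
  7 | R B0 → L0 hit [-]
  8 | R B1 → L1 miss wb→B4 [-]
  9 | W B1 → L1 hit [D]
  10 | W B4 → L1 miss wb→B1 [D]
  11 | R B2 → L2 hit [-]
  12 | R B0 → L0 hit [-]
  13 | W B2 → L2 hit [D]
  14 | W B0 → L0 hit [D]
  15 | W B0 → L0 hit [D]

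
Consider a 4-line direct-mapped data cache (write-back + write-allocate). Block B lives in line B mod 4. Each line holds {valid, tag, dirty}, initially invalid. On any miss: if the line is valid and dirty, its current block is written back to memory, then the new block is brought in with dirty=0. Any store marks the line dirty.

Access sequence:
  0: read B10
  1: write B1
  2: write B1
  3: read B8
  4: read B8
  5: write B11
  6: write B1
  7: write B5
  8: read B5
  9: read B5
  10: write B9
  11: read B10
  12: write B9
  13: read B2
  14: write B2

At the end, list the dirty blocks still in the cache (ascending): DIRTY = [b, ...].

DIRTY = [2, 9, 11]

0: R B10 -> L2 miss  d=-]
1: W B1 -> L1 miss  d=D]
2: W B1 -> L1 hit  d=D]
3: R B8 -> L0 miss  d=-]
4: R B8 -> L0 hit  d=-]
5: W B11 -> L3 miss  d=D]
6: W B1 -> L1 hit  d=D]
7: W B5 -> L1 miss wb->B1  d=D]
8: R B5 -> L1 hit  d=D]
9: R B5 -> L1 hit  d=D]
10: W B9 -> L1 miss wb->B5  d=D]
11: R B10 -> L2 hit  d=-]
12: W B9 -> L1 hit  d=D]
13: R B2 -> L2 miss  d=-]
14: W B2 -> L2 hit  d=D]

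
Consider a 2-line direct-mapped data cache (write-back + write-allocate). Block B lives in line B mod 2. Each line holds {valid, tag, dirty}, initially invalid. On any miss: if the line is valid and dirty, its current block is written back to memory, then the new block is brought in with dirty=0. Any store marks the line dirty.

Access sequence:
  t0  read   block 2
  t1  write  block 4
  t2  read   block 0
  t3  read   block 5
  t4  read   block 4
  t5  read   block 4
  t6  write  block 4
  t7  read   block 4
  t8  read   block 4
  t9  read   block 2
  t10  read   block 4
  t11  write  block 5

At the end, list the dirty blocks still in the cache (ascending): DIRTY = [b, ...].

DIRTY = [5]

0: R B2 → L0 miss [-]
1: W B4 → L0 miss [D]
2: R B0 → L0 miss wb→B4 [-]
3: R B5 → L1 miss [-]
4: R B4 → L0 miss [-]
5: R B4 → L0 hit [-]
6: W B4 → L0 hit [D]
7: R B4 → L0 hit [D]
8: R B4 → L0 hit [D]
9: R B2 → L0 miss wb→B4 [-]
10: R B4 → L0 miss [-]
11: W B5 → L1 hit [D]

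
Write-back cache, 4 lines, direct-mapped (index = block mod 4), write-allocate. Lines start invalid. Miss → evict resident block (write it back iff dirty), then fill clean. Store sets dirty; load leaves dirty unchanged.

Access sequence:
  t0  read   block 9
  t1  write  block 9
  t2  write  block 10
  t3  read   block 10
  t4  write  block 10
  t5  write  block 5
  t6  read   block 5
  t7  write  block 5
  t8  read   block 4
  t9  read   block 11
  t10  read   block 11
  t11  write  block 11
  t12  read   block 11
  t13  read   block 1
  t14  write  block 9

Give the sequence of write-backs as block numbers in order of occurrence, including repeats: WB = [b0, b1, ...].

WB = [9, 5]

0: R B9 -> L1 miss  d=-]
1: W B9 -> L1 hit  d=D]
2: W B10 -> L2 miss  d=D]
3: R B10 -> L2 hit  d=D]
4: W B10 -> L2 hit  d=D]
5: W B5 -> L1 miss wb->B9  d=D]
6: R B5 -> L1 hit  d=D]
7: W B5 -> L1 hit  d=D]
8: R B4 -> L0 miss  d=-]
9: R B11 -> L3 miss  d=-]
10: R B11 -> L3 hit  d=-]
11: W B11 -> L3 hit  d=D]
12: R B11 -> L3 hit  d=D]
13: R B1 -> L1 miss wb->B5  d=-]
14: W B9 -> L1 miss  d=D]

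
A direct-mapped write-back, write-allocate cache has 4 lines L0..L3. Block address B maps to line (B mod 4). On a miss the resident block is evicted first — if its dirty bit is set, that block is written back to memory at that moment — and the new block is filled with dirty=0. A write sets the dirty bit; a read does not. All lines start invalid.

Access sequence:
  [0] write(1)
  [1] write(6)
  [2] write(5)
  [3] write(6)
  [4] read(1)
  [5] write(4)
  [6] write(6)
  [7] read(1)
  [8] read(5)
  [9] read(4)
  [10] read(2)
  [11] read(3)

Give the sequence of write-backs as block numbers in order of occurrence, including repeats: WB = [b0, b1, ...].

WB = [1, 5, 6]

0: W B1 -> L1 miss  d=D]
1: W B6 -> L2 miss  d=D]
2: W B5 -> L1 miss wb->B1  d=D]
3: W B6 -> L2 hit  d=D]
4: R B1 -> L1 miss wb->B5  d=-]
5: W B4 -> L0 miss  d=D]
6: W B6 -> L2 hit  d=D]
7: R B1 -> L1 hit  d=-]
8: R B5 -> L1 miss  d=-]
9: R B4 -> L0 hit  d=D]
10: R B2 -> L2 miss wb->B6  d=-]
11: R B3 -> L3 miss  d=-]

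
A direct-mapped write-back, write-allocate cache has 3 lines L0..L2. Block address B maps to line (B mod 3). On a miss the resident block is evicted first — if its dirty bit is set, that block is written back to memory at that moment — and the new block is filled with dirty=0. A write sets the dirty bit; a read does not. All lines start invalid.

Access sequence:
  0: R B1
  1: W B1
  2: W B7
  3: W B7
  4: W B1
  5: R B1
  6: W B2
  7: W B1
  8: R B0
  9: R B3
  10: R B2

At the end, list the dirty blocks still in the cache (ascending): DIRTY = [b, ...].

0: R B1 → L1 miss [-]
1: W B1 → L1 hit [D]
2: W B7 → L1 miss wb→B1 [D]
3: W B7 → L1 hit [D]
4: W B1 → L1 miss wb→B7 [D]
5: R B1 → L1 hit [D]
6: W B2 → L2 miss [D]
7: W B1 → L1 hit [D]
8: R B0 → L0 miss [-]
9: R B3 → L0 miss [-]
10: R B2 → L2 hit [D]

DIRTY = [1, 2]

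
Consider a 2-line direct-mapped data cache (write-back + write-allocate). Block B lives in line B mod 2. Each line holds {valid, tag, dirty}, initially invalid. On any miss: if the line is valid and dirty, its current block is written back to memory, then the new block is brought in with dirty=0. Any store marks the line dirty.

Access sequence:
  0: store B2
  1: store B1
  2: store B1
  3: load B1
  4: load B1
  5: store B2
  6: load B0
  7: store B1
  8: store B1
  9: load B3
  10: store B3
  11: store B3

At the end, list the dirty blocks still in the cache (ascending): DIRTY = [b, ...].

  0 | W B2 → L0 miss [D]
  1 | W B1 → L1 miss [D]
  2 | W B1 → L1 hit [D]
  3 | R B1 → L1 hit [D]
  4 | R B1 → L1 hit [D]
  5 | W B2 → L0 hit [D]
  6 | R B0 → L0 miss wb→B2 [-]
  7 | W B1 → L1 hit [D]
  8 | W B1 → L1 hit [D]
  9 | R B3 → L1 miss wb→B1 [-]
  10 | W B3 → L1 hit [D]
  11 | W B3 → L1 hit [D]

DIRTY = [3]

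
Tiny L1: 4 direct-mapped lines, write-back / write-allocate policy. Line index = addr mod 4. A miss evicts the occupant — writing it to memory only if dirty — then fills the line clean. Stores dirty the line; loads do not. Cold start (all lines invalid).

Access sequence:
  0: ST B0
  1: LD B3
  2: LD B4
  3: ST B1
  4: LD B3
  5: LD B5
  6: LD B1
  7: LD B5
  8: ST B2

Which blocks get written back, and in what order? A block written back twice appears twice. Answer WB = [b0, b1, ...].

0: W B0 -> L0 miss  d=D]
1: R B3 -> L3 miss  d=-]
2: R B4 -> L0 miss wb->B0  d=-]
3: W B1 -> L1 miss  d=D]
4: R B3 -> L3 hit  d=-]
5: R B5 -> L1 miss wb->B1  d=-]
6: R B1 -> L1 miss  d=-]
7: R B5 -> L1 miss  d=-]
8: W B2 -> L2 miss  d=D]

WB = [0, 1]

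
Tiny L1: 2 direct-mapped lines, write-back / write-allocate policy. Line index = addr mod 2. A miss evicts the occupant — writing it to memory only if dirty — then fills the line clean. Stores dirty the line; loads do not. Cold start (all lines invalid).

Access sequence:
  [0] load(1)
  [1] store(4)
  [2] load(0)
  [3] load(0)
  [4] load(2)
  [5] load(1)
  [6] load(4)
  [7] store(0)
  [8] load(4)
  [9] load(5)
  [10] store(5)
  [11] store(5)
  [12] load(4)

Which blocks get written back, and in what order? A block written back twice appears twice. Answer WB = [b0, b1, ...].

WB = [4, 0]

0: R B1 -> L1 miss  d=-]
1: W B4 -> L0 miss  d=D]
2: R B0 -> L0 miss wb->B4  d=-]
3: R B0 -> L0 hit  d=-]
4: R B2 -> L0 miss  d=-]
5: R B1 -> L1 hit  d=-]
6: R B4 -> L0 miss  d=-]
7: W B0 -> L0 miss  d=D]
8: R B4 -> L0 miss wb->B0  d=-]
9: R B5 -> L1 miss  d=-]
10: W B5 -> L1 hit  d=D]
11: W B5 -> L1 hit  d=D]
12: R B4 -> L0 hit  d=-]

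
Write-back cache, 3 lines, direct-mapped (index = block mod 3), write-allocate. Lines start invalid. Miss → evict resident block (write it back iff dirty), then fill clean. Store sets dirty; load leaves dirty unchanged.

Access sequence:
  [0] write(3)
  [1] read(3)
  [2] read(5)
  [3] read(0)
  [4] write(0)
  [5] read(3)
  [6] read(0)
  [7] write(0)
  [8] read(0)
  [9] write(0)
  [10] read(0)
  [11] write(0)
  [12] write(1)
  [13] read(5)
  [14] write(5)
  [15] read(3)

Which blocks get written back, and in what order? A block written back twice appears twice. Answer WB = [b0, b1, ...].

  0 | W B3 → L0 miss [D]
  1 | R B3 → L0 hit [D]
  2 | R B5 → L2 miss [-]
  3 | R B0 → L0 miss wb→B3 [-]
  4 | W B0 → L0 hit [D]
  5 | R B3 → L0 miss wb→B0 [-]
  6 | R B0 → L0 miss [-]
  7 | W B0 → L0 hit [D]
  8 | R B0 → L0 hit [D]
  9 | W B0 → L0 hit [D]
  10 | R B0 → L0 hit [D]
  11 | W B0 → L0 hit [D]
  12 | W B1 → L1 miss [D]
  13 | R B5 → L2 hit [-]
  14 | W B5 → L2 hit [D]
  15 | R B3 → L0 miss wb→B0 [-]

WB = [3, 0, 0]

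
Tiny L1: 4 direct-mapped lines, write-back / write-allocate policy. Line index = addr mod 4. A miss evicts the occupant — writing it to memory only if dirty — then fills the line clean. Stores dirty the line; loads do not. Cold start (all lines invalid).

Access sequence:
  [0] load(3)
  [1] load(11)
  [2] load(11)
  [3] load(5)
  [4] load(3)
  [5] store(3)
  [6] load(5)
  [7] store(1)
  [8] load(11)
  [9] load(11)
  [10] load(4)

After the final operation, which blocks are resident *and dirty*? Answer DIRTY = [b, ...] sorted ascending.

DIRTY = [1]

0: R B3 -> L3 miss  d=-]
1: R B11 -> L3 miss  d=-]
2: R B11 -> L3 hit  d=-]
3: R B5 -> L1 miss  d=-]
4: R B3 -> L3 miss  d=-]
5: W B3 -> L3 hit  d=D]
6: R B5 -> L1 hit  d=-]
7: W B1 -> L1 miss  d=D]
8: R B11 -> L3 miss wb->B3  d=-]
9: R B11 -> L3 hit  d=-]
10: R B4 -> L0 miss  d=-]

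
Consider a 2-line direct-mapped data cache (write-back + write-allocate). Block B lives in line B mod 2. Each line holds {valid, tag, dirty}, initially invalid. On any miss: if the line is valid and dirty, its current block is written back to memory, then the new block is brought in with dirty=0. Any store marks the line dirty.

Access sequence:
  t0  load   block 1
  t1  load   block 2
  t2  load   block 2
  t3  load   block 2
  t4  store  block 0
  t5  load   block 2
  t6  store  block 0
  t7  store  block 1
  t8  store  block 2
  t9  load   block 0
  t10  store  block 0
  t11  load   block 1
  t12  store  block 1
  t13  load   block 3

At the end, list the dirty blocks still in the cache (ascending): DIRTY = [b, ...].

0: R B1 → L1 miss [-]
1: R B2 → L0 miss [-]
2: R B2 → L0 hit [-]
3: R B2 → L0 hit [-]
4: W B0 → L0 miss [D]
5: R B2 → L0 miss wb→B0 [-]
6: W B0 → L0 miss [D]
7: W B1 → L1 hit [D]
8: W B2 → L0 miss wb→B0 [D]
9: R B0 → L0 miss wb→B2 [-]
10: W B0 → L0 hit [D]
11: R B1 → L1 hit [D]
12: W B1 → L1 hit [D]
13: R B3 → L1 miss wb→B1 [-]

DIRTY = [0]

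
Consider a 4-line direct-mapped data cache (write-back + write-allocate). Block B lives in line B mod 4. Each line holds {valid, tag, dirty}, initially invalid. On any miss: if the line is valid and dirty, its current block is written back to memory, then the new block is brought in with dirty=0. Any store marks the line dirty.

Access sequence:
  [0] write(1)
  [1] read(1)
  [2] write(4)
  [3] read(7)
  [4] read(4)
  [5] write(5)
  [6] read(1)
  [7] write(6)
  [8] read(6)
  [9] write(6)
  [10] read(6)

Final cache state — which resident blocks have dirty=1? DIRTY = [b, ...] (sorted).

DIRTY = [4, 6]

0: W B1 → L1 miss [D]
1: R B1 → L1 hit [D]
2: W B4 → L0 miss [D]
3: R B7 → L3 miss [-]
4: R B4 → L0 hit [D]
5: W B5 → L1 miss wb→B1 [D]
6: R B1 → L1 miss wb→B5 [-]
7: W B6 → L2 miss [D]
8: R B6 → L2 hit [D]
9: W B6 → L2 hit [D]
10: R B6 → L2 hit [D]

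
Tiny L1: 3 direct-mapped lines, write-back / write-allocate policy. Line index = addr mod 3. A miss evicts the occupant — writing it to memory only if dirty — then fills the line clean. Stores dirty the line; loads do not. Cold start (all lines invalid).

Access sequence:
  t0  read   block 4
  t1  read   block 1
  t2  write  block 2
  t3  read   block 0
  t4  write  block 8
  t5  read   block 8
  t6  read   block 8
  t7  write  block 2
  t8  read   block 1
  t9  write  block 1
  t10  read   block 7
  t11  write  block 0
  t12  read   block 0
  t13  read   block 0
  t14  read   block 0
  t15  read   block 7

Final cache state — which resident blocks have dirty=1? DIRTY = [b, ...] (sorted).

DIRTY = [0, 2]

  0 | R B4 → L1 miss [-]
  1 | R B1 → L1 miss [-]
  2 | W B2 → L2 miss [D]
  3 | R B0 → L0 miss [-]
  4 | W B8 → L2 miss wb→B2 [D]
  5 | R B8 → L2 hit [D]
  6 | R B8 → L2 hit [D]
  7 | W B2 → L2 miss wb→B8 [D]
  8 | R B1 → L1 hit [-]
  9 | W B1 → L1 hit [D]
  10 | R B7 → L1 miss wb→B1 [-]
  11 | W B0 → L0 hit [D]
  12 | R B0 → L0 hit [D]
  13 | R B0 → L0 hit [D]
  14 | R B0 → L0 hit [D]
  15 | R B7 → L1 hit [-]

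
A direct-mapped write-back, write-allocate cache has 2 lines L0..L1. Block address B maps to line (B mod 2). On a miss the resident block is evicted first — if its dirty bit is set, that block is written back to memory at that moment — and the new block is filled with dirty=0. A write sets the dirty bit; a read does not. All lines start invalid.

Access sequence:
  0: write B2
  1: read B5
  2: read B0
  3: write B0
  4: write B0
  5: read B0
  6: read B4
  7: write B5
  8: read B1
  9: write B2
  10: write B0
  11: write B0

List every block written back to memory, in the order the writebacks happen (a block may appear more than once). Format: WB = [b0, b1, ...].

WB = [2, 0, 5, 2]

  0 | W B2 → L0 miss [D]
  1 | R B5 → L1 miss [-]
  2 | R B0 → L0 miss wb→B2 [-]
  3 | W B0 → L0 hit [D]
  4 | W B0 → L0 hit [D]
  5 | R B0 → L0 hit [D]
  6 | R B4 → L0 miss wb→B0 [-]
  7 | W B5 → L1 hit [D]
  8 | R B1 → L1 miss wb→B5 [-]
  9 | W B2 → L0 miss [D]
  10 | W B0 → L0 miss wb→B2 [D]
  11 | W B0 → L0 hit [D]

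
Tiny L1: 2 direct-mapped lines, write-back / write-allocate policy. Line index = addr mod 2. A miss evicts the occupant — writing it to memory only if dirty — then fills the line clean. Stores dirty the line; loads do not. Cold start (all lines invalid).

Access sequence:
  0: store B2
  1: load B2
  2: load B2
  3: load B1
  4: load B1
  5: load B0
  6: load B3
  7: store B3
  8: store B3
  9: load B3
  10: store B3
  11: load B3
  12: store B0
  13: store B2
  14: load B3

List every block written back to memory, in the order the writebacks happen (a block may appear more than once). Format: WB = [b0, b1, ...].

WB = [2, 0]

0: W B2 → L0 miss [D]
1: R B2 → L0 hit [D]
2: R B2 → L0 hit [D]
3: R B1 → L1 miss [-]
4: R B1 → L1 hit [-]
5: R B0 → L0 miss wb→B2 [-]
6: R B3 → L1 miss [-]
7: W B3 → L1 hit [D]
8: W B3 → L1 hit [D]
9: R B3 → L1 hit [D]
10: W B3 → L1 hit [D]
11: R B3 → L1 hit [D]
12: W B0 → L0 hit [D]
13: W B2 → L0 miss wb→B0 [D]
14: R B3 → L1 hit [D]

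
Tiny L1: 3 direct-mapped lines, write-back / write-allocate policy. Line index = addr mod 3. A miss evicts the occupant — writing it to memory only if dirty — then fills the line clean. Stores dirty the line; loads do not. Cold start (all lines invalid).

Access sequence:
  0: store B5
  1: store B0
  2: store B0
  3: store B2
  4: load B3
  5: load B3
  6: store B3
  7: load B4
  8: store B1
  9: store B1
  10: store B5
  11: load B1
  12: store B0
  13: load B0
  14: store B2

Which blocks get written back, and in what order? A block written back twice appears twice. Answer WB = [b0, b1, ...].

WB = [5, 0, 2, 3, 5]

0: W B5 -> L2 miss  d=D]
1: W B0 -> L0 miss  d=D]
2: W B0 -> L0 hit  d=D]
3: W B2 -> L2 miss wb->B5  d=D]
4: R B3 -> L0 miss wb->B0  d=-]
5: R B3 -> L0 hit  d=-]
6: W B3 -> L0 hit  d=D]
7: R B4 -> L1 miss  d=-]
8: W B1 -> L1 miss  d=D]
9: W B1 -> L1 hit  d=D]
10: W B5 -> L2 miss wb->B2  d=D]
11: R B1 -> L1 hit  d=D]
12: W B0 -> L0 miss wb->B3  d=D]
13: R B0 -> L0 hit  d=D]
14: W B2 -> L2 miss wb->B5  d=D]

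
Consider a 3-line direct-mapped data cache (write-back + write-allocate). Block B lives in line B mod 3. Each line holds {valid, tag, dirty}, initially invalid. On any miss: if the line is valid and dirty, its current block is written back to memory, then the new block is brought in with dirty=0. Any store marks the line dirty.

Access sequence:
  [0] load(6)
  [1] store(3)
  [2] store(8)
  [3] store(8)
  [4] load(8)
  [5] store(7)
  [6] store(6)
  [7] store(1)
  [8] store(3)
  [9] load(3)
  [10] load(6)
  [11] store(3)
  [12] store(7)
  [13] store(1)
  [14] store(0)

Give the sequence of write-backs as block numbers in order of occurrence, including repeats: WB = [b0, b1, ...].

WB = [3, 7, 6, 3, 1, 7, 3]

0: R B6 → L0 miss [-]
1: W B3 → L0 miss [D]
2: W B8 → L2 miss [D]
3: W B8 → L2 hit [D]
4: R B8 → L2 hit [D]
5: W B7 → L1 miss [D]
6: W B6 → L0 miss wb→B3 [D]
7: W B1 → L1 miss wb→B7 [D]
8: W B3 → L0 miss wb→B6 [D]
9: R B3 → L0 hit [D]
10: R B6 → L0 miss wb→B3 [-]
11: W B3 → L0 miss [D]
12: W B7 → L1 miss wb→B1 [D]
13: W B1 → L1 miss wb→B7 [D]
14: W B0 → L0 miss wb→B3 [D]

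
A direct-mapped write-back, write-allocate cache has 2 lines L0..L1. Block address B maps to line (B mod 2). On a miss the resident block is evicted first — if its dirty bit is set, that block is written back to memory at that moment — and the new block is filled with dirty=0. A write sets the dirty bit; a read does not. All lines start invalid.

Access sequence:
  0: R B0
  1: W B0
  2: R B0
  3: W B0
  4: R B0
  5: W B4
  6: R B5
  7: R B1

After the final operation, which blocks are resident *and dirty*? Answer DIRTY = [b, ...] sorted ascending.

  0 | R B0 → L0 miss [-]
  1 | W B0 → L0 hit [D]
  2 | R B0 → L0 hit [D]
  3 | W B0 → L0 hit [D]
  4 | R B0 → L0 hit [D]
  5 | W B4 → L0 miss wb→B0 [D]
  6 | R B5 → L1 miss [-]
  7 | R B1 → L1 miss [-]

DIRTY = [4]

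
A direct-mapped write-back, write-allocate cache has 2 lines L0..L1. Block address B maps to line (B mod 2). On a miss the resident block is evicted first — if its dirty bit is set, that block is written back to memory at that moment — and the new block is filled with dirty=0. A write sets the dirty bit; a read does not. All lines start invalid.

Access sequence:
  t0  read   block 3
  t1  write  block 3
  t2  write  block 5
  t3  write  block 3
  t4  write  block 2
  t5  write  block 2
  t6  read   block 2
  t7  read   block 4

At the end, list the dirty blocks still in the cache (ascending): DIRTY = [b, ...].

0: R B3 -> L1 miss  d=-]
1: W B3 -> L1 hit  d=D]
2: W B5 -> L1 miss wb->B3  d=D]
3: W B3 -> L1 miss wb->B5  d=D]
4: W B2 -> L0 miss  d=D]
5: W B2 -> L0 hit  d=D]
6: R B2 -> L0 hit  d=D]
7: R B4 -> L0 miss wb->B2  d=-]

DIRTY = [3]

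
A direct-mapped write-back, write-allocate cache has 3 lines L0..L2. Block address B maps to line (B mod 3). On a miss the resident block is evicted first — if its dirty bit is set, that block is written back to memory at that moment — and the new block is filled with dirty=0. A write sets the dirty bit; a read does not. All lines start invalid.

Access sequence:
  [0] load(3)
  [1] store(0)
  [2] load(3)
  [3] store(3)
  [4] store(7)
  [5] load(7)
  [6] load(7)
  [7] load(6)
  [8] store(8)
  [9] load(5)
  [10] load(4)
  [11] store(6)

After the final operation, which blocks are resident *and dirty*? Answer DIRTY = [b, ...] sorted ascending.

DIRTY = [6]

0: R B3 -> L0 miss  d=-]
1: W B0 -> L0 miss  d=D]
2: R B3 -> L0 miss wb->B0  d=-]
3: W B3 -> L0 hit  d=D]
4: W B7 -> L1 miss  d=D]
5: R B7 -> L1 hit  d=D]
6: R B7 -> L1 hit  d=D]
7: R B6 -> L0 miss wb->B3  d=-]
8: W B8 -> L2 miss  d=D]
9: R B5 -> L2 miss wb->B8  d=-]
10: R B4 -> L1 miss wb->B7  d=-]
11: W B6 -> L0 hit  d=D]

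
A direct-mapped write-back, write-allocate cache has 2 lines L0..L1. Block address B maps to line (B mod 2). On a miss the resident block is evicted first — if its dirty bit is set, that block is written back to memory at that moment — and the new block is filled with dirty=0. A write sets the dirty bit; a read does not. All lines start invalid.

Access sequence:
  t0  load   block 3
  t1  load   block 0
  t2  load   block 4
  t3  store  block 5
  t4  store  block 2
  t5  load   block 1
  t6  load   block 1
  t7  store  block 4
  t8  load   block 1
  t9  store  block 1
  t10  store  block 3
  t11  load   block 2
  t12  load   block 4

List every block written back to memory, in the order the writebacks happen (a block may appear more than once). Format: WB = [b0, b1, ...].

WB = [5, 2, 1, 4]

  0 | R B3 → L1 miss [-]
  1 | R B0 → L0 miss [-]
  2 | R B4 → L0 miss [-]
  3 | W B5 → L1 miss [D]
  4 | W B2 → L0 miss [D]
  5 | R B1 → L1 miss wb→B5 [-]
  6 | R B1 → L1 hit [-]
  7 | W B4 → L0 miss wb→B2 [D]
  8 | R B1 → L1 hit [-]
  9 | W B1 → L1 hit [D]
  10 | W B3 → L1 miss wb→B1 [D]
  11 | R B2 → L0 miss wb→B4 [-]
  12 | R B4 → L0 miss [-]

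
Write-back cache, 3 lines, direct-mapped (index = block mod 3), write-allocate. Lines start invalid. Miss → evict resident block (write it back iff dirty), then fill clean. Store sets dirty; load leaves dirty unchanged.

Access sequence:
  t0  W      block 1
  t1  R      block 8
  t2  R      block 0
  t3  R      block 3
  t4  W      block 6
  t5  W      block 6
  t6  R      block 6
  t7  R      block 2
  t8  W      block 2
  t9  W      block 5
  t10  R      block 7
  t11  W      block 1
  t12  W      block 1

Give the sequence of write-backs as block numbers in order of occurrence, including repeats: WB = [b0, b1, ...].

  0 | W B1 → L1 miss [D]
  1 | R B8 → L2 miss [-]
  2 | R B0 → L0 miss [-]
  3 | R B3 → L0 miss [-]
  4 | W B6 → L0 miss [D]
  5 | W B6 → L0 hit [D]
  6 | R B6 → L0 hit [D]
  7 | R B2 → L2 miss [-]
  8 | W B2 → L2 hit [D]
  9 | W B5 → L2 miss wb→B2 [D]
  10 | R B7 → L1 miss wb→B1 [-]
  11 | W B1 → L1 miss [D]
  12 | W B1 → L1 hit [D]

WB = [2, 1]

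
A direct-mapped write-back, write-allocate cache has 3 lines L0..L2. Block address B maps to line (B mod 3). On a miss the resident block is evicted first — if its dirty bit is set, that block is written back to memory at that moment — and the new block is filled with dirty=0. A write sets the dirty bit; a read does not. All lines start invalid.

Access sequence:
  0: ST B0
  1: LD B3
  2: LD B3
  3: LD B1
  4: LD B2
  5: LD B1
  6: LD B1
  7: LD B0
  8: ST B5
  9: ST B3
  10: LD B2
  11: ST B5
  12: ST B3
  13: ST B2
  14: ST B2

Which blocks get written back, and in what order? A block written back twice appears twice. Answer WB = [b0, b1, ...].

0: W B0 -> L0 miss  d=D]
1: R B3 -> L0 miss wb->B0  d=-]
2: R B3 -> L0 hit  d=-]
3: R B1 -> L1 miss  d=-]
4: R B2 -> L2 miss  d=-]
5: R B1 -> L1 hit  d=-]
6: R B1 -> L1 hit  d=-]
7: R B0 -> L0 miss  d=-]
8: W B5 -> L2 miss  d=D]
9: W B3 -> L0 miss  d=D]
10: R B2 -> L2 miss wb->B5  d=-]
11: W B5 -> L2 miss  d=D]
12: W B3 -> L0 hit  d=D]
13: W B2 -> L2 miss wb->B5  d=D]
14: W B2 -> L2 hit  d=D]

WB = [0, 5, 5]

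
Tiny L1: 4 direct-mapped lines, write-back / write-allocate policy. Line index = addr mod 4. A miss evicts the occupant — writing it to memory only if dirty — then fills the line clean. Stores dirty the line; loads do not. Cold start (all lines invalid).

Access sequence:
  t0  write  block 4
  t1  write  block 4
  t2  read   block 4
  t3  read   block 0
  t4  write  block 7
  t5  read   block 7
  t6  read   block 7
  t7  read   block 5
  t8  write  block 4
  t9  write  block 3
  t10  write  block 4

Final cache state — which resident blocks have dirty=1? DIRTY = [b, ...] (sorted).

DIRTY = [3, 4]

0: W B4 -> L0 miss  d=D]
1: W B4 -> L0 hit  d=D]
2: R B4 -> L0 hit  d=D]
3: R B0 -> L0 miss wb->B4  d=-]
4: W B7 -> L3 miss  d=D]
5: R B7 -> L3 hit  d=D]
6: R B7 -> L3 hit  d=D]
7: R B5 -> L1 miss  d=-]
8: W B4 -> L0 miss  d=D]
9: W B3 -> L3 miss wb->B7  d=D]
10: W B4 -> L0 hit  d=D]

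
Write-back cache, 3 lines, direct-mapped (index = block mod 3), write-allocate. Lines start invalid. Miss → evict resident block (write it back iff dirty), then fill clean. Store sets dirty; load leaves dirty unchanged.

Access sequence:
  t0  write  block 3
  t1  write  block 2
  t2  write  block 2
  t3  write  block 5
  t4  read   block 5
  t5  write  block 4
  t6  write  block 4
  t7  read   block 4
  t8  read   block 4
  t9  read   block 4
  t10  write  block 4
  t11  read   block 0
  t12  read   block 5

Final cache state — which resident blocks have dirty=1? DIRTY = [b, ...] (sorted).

DIRTY = [4, 5]

0: W B3 → L0 miss [D]
1: W B2 → L2 miss [D]
2: W B2 → L2 hit [D]
3: W B5 → L2 miss wb→B2 [D]
4: R B5 → L2 hit [D]
5: W B4 → L1 miss [D]
6: W B4 → L1 hit [D]
7: R B4 → L1 hit [D]
8: R B4 → L1 hit [D]
9: R B4 → L1 hit [D]
10: W B4 → L1 hit [D]
11: R B0 → L0 miss wb→B3 [-]
12: R B5 → L2 hit [D]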